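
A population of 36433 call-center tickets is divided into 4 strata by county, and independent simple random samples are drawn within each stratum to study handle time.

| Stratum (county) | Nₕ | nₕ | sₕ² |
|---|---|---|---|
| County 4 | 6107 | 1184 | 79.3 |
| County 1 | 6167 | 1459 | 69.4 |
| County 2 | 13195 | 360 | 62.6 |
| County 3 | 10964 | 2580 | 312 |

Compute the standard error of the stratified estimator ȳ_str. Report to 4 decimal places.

Var(ȳ_str) = Σₕ Wₕ²(1 − fₕ)sₕ²/nₕ with Wₕ = Nₕ/N, N = 36433.
County 4: Wₕ = 0.16762276; term = 0.16762276²·(1 − 0.19387588)·79.3/1184 = 0.0015170132.
County 1: Wₕ = 0.16926962; term = 0.16926962²·(1 − 0.23658181)·69.4/1459 = 0.0010404584.
County 2: Wₕ = 0.36217166; term = 0.36217166²·(1 − 0.02728306)·62.6/360 = 0.02218642.
County 3: Wₕ = 0.30093596; term = 0.30093596²·(1 − 0.23531558)·312/2580 = 0.008374624.
Sum = 0.033118516.
SE = √(0.033118516) = 0.1820.

0.1820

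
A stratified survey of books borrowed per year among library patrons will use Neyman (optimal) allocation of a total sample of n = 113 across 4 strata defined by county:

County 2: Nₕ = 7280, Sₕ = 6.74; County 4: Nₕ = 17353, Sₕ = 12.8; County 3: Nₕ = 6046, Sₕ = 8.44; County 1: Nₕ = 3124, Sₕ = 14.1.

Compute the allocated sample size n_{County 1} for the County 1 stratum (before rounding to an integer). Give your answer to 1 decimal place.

Neyman allocation: nₕ = n·NₕSₕ / Σⱼ NⱼSⱼ.
Σ NⱼSⱼ = 7280·6.74 + 17353·12.8 + 6046·8.44 + 3124·14.1 = 366262.24.
n_{County 1} = 113·3124·14.1 / 366262.24 = 13.6.

13.6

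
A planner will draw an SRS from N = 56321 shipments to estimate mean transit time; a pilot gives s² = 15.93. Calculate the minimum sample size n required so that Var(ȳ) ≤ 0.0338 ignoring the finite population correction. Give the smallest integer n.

Without fpc, n₀ = s²/D = 15.93/0.0338 = 471.3018.
Rounding up, n = 472.

472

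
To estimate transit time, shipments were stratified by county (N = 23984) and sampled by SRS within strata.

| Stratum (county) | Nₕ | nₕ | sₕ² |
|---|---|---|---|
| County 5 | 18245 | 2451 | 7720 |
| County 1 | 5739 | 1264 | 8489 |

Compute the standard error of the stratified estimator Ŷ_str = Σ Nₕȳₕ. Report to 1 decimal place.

Var(Ŷ_str) = Σₕ Nₕ²(1 − fₕ)sₕ²/nₕ.
County 5: 18245²·(1 − 2451/18245)·7720/2451 = 9.076324 × 10^8.
County 1: 5739²·(1 − 1264/5739)·8489/1264 = 1.7247999 × 10^8.
Sum = 1.0801124 × 10^9.
SE = √(1.0801124 × 10^9) = 32865.1.

32865.1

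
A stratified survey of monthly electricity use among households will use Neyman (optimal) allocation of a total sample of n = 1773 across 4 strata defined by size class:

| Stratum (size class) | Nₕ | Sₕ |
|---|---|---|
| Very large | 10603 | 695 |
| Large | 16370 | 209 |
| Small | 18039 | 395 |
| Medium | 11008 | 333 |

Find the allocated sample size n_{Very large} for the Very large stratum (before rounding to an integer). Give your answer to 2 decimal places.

Neyman allocation: nₕ = n·NₕSₕ / Σⱼ NⱼSⱼ.
Σ NⱼSⱼ = 10603·695 + 16370·209 + 18039·395 + 11008·333 = 2.1581484 × 10^7.
n_{Very large} = 1773·10603·695 / (2.1581484 × 10^7) = 605.40.

605.40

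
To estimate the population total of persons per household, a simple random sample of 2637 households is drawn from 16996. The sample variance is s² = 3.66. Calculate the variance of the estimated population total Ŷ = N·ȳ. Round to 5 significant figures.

338720

Var(Ŷ) = N²·Var(ȳ) = N²·(1 − n/N)·s²/n.
f = 2637/16996 = 0.15515415; Var(ȳ) = 0.84484585·3.66/2637 = 0.0011725961.
Var(Ŷ) = 16996² · 0.0011725961 = 338720.82.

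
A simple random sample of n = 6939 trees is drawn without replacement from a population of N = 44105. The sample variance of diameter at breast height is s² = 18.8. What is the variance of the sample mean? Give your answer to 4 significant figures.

0.002283

Under SRS without replacement, Var(ȳ) = (1 − f)·s²/n with f = n/N = 6939/44105 = 0.15732910.
Var(ȳ) = (1 − 0.15732910)·18.8/6939 = 0.84267090·0.0027093241 = 0.0022830686.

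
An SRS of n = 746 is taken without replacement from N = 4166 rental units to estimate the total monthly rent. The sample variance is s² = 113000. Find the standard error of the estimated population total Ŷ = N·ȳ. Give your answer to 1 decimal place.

Var(Ŷ) = N²·Var(ȳ) = N²·(1 − n/N)·s²/n.
f = 746/4166 = 0.17906865; Var(ȳ) = 0.82093135·113000/746 = 124.35019.
Var(Ŷ) = 4166² · 124.35019 = 2.1581667 × 10^9.
SE(Ŷ) = √(2.1581667 × 10^9) = 46456.1.

46456.1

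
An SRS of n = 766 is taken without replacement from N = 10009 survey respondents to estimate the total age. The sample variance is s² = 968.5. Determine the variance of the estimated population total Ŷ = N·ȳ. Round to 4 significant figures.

Var(Ŷ) = N²·Var(ȳ) = N²·(1 − n/N)·s²/n.
f = 766/10009 = 0.07653112; Var(ȳ) = 0.92346888·968.5/766 = 1.1675974.
Var(Ŷ) = 10009² · 1.1675974 = 1.1697 × 10^8.

1.170 × 10^8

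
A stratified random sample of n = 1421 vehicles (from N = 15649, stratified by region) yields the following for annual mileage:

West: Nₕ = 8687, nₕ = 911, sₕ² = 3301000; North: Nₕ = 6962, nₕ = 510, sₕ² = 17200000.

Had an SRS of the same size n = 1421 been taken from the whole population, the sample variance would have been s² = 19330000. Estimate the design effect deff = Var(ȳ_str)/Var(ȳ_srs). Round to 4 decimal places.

0.5810

Var(ȳ_str) = Σ Wₕ²(1−fₕ)sₕ²/nₕ with Wₕ = Nₕ/15649:
  West: (8687/15649)²·(1−911/8687)·3301000/911 = 999.49365
  North: (6962/15649)²·(1−510/6962)·17200000/510 = 6186.0506
  → Var(ȳ_str) = 7185.5443.
Var(ȳ_srs) = (1 − 1421/15649)·19330000/1421 = 12367.874.
deff = 7185.5443 / 12367.874 = 0.5810.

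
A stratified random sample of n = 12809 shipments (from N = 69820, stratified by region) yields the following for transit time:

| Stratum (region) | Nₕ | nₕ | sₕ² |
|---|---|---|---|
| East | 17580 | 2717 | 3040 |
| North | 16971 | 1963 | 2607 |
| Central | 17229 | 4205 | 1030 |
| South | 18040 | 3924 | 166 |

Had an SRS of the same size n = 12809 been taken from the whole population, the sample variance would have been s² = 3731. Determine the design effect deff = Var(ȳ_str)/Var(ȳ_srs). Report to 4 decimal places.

0.6006

Var(ȳ_str) = Σ Wₕ²(1−fₕ)sₕ²/nₕ with Wₕ = Nₕ/69820:
  East: (17580/69820)²·(1−2717/17580)·3040/2717 = 0.059972148
  North: (16971/69820)²·(1−1963/16971)·2607/1963 = 0.069389107
  Central: (17229/69820)²·(1−4205/17229)·1030/4205 = 0.011274986
  South: (18040/69820)²·(1−3924/18040)·166/3924 = 0.0022098744
  → Var(ȳ_str) = 0.14284612.
Var(ȳ_srs) = (1 − 12809/69820)·3731/12809 = 0.23784216.
deff = 0.14284612 / 0.23784216 = 0.6006.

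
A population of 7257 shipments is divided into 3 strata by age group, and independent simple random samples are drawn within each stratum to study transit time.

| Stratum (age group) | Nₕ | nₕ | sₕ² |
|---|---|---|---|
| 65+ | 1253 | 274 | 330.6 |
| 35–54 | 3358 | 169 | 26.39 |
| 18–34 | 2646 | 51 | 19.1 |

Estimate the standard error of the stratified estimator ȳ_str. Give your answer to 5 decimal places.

Var(ȳ_str) = Σₕ Wₕ²(1 − fₕ)sₕ²/nₕ with Wₕ = Nₕ/N, N = 7257.
65+: Wₕ = 0.17266088; term = 0.17266088²·(1 − 0.21867518)·330.6/274 = 0.028104237.
35–54: Wₕ = 0.46272564; term = 0.46272564²·(1 − 0.05032758)·26.39/169 = 0.031752188.
18–34: Wₕ = 0.36461348; term = 0.36461348²·(1 − 0.01927438)·19.1/51 = 0.048828811.
Sum = 0.10868524.
SE = √(0.10868524) = 0.32967.

0.32967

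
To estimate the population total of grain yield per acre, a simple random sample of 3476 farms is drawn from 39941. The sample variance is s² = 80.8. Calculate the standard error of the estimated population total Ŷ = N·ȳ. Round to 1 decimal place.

5818.5

Var(Ŷ) = N²·Var(ȳ) = N²·(1 − n/N)·s²/n.
f = 3476/39941 = 0.08702837; Var(ȳ) = 0.91297163·80.8/3476 = 0.021222125.
Var(Ŷ) = 39941² · 0.021222125 = 3.3855305 × 10^7.
SE(Ŷ) = √(3.3855305 × 10^7) = 5818.5.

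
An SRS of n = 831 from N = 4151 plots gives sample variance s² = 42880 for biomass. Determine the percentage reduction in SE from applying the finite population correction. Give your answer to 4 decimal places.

10.5681

f = n/N = 831/4151 = 0.20019272.
SE_no-fpc = √(s²/n) = 7.1833475; SE_fpc = √((1−f)s²/n) = 6.4242074.
Ratio = √(1−f) = 0.89431945. Reduction = 100·(1 − 0.89431945) = 10.5681%.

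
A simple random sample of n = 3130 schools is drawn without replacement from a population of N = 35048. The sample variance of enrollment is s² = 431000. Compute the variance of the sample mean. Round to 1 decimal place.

125.4

Under SRS without replacement, Var(ȳ) = (1 − f)·s²/n with f = n/N = 3130/35048 = 0.08930609.
Var(ȳ) = (1 − 0.08930609)·431000/3130 = 0.91069391·137.69968 = 125.40226.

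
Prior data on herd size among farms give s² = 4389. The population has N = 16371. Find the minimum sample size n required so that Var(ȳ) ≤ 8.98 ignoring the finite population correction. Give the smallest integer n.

489

Without fpc, n₀ = s²/D = 4389/8.98 = 488.7528.
Rounding up, n = 489.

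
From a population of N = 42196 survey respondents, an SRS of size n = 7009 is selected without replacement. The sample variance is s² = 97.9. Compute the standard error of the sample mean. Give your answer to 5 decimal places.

Under SRS without replacement, Var(ȳ) = (1 − f)·s²/n with f = n/N = 7009/42196 = 0.16610579.
Var(ȳ) = (1 − 0.16610579)·97.9/7009 = 0.83389421·0.013967756 = 0.011647631.
SE(ȳ) = √(0.011647631) = 0.10792.

0.10792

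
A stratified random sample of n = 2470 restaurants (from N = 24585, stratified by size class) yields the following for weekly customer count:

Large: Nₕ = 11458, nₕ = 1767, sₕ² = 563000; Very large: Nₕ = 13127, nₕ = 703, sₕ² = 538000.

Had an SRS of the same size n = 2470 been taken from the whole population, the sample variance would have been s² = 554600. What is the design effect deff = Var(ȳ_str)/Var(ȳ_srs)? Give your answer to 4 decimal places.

1.3122

Var(ȳ_str) = Σ Wₕ²(1−fₕ)sₕ²/nₕ with Wₕ = Nₕ/24585:
  Large: (11458/24585)²·(1−1767/11458)·563000/1767 = 58.534085
  Very large: (13127/24585)²·(1−703/13127)·538000/703 = 206.49686
  → Var(ȳ_str) = 265.03095.
Var(ȳ_srs) = (1 − 2470/24585)·554600/2470 = 201.97594.
deff = 265.03095 / 201.97594 = 1.3122.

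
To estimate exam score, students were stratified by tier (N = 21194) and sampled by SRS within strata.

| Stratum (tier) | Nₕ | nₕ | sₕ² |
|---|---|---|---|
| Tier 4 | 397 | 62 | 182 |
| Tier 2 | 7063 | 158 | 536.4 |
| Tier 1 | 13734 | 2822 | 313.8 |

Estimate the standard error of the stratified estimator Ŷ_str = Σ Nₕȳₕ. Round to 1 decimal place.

Var(Ŷ_str) = Σₕ Nₕ²(1 − fₕ)sₕ²/nₕ.
Tier 4: 397²·(1 − 62/397)·182/62 = 390404.68.
Tier 2: 7063²·(1 − 158/7063)·536.4/158 = 1.6557111 × 10^8.
Tier 1: 13734²·(1 − 2822/13734)·313.8/2822 = 1.6664693 × 10^7.
Sum = 1.8262621 × 10^8.
SE = √(1.8262621 × 10^8) = 13513.9.

13513.9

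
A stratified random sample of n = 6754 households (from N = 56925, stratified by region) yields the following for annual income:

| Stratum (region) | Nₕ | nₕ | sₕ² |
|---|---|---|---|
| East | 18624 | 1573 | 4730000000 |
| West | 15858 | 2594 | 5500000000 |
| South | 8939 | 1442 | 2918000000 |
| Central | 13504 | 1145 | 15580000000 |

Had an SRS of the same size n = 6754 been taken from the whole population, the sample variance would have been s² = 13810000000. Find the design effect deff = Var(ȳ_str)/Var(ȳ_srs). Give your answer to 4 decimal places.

0.6520

Var(ȳ_str) = Σ Wₕ²(1−fₕ)sₕ²/nₕ with Wₕ = Nₕ/56925:
  East: (18624/56925)²·(1−1573/18624)·4730000000/1573 = 294678.98
  West: (15858/56925)²·(1−2594/15858)·5500000000/2594 = 137628.88
  South: (8939/56925)²·(1−1442/8939)·2918000000/1442 = 41849.512
  Central: (13504/56925)²·(1−1145/13504)·15580000000/1145 = 700812.19
  → Var(ȳ_str) = 1.1749696 × 10^6.
Var(ȳ_srs) = (1 − 6754/56925)·13810000000/6754 = 1.8021143 × 10^6.
deff = (1.1749696 × 10^6) / (1.8021143 × 10^6) = 0.6520.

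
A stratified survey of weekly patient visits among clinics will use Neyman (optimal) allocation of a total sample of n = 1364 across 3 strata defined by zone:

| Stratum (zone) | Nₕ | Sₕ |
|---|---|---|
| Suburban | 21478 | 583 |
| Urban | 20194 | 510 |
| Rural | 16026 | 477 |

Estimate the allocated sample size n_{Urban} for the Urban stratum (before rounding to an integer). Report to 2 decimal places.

461.11

Neyman allocation: nₕ = n·NₕSₕ / Σⱼ NⱼSⱼ.
Σ NⱼSⱼ = 21478·583 + 20194·510 + 16026·477 = 3.0465016 × 10^7.
n_{Urban} = 1364·20194·510 / (3.0465016 × 10^7) = 461.11.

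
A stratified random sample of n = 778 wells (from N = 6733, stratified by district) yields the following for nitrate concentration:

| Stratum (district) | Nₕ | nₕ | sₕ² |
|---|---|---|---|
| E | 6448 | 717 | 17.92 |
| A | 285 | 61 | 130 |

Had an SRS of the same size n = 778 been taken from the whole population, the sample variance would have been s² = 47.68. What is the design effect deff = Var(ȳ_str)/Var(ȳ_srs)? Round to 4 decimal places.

Var(ȳ_str) = Σ Wₕ²(1−fₕ)sₕ²/nₕ with Wₕ = Nₕ/6733:
  E: (6448/6733)²·(1−717/6448)·17.92/717 = 0.020373097
  A: (285/6733)²·(1−61/285)·130/61 = 0.0030011601
  → Var(ȳ_str) = 0.023374257.
Var(ȳ_srs) = (1 − 778/6733)·47.68/778 = 0.054203808.
deff = 0.023374257 / 0.054203808 = 0.4312.

0.4312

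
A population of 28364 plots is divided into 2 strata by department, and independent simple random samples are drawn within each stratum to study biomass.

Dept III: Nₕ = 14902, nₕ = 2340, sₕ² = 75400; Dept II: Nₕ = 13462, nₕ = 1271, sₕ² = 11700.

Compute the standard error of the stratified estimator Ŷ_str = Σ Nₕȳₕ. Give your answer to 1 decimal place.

Var(Ŷ_str) = Σₕ Nₕ²(1 − fₕ)sₕ²/nₕ.
Dept III: 14902²·(1 − 2340/14902)·75400/2340 = 6.0319653 × 10^9.
Dept II: 13462²·(1 − 1271/13462)·11700/1271 = 1.5107383 × 10^9.
Sum = 7.5427036 × 10^9.
SE = √(7.5427036 × 10^9) = 86848.7.

86848.7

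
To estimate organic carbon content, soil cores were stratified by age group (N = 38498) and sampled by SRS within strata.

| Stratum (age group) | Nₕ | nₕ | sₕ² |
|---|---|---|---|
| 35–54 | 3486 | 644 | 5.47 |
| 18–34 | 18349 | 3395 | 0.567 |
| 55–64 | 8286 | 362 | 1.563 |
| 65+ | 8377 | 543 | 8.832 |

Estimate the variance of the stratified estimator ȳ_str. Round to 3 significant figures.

9.99 × 10^-4

Var(ȳ_str) = Σₕ Wₕ²(1 − fₕ)sₕ²/nₕ with Wₕ = Nₕ/N, N = 38498.
35–54: Wₕ = 0.09055016; term = 0.09055016²·(1 − 0.18473896)·5.47/644 = 5.6777541 × 10^-5.
18–34: Wₕ = 0.47662216; term = 0.47662216²·(1 − 0.18502371)·0.567/3395 = 3.0919803 × 10^-5.
55–64: Wₕ = 0.21523196; term = 0.21523196²·(1 − 0.04368815)·1.563/362 = 1.9127732 × 10^-4.
65+: Wₕ = 0.21759572; term = 0.21759572²·(1 − 0.06482034)·8.832/543 = 7.2020308 × 10^-4.
Sum = 9.9917774 × 10^-4.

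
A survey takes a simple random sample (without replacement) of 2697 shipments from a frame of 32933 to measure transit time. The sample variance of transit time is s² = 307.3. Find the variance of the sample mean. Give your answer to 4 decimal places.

Under SRS without replacement, Var(ȳ) = (1 − f)·s²/n with f = n/N = 2697/32933 = 0.08189354.
Var(ȳ) = (1 − 0.08189354)·307.3/2697 = 0.91810646·0.11394142 = 0.10461035.

0.1046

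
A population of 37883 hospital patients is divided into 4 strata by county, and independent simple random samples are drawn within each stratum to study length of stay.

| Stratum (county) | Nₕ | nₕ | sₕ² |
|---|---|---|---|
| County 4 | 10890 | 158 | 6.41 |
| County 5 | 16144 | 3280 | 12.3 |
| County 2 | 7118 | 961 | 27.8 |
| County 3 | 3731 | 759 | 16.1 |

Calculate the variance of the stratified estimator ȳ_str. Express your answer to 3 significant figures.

Var(ȳ_str) = Σₕ Wₕ²(1 − fₕ)sₕ²/nₕ with Wₕ = Nₕ/N, N = 37883.
County 4: Wₕ = 0.28746403; term = 0.28746403²·(1 − 0.01450872)·6.41/158 = 0.0033038533.
County 5: Wₕ = 0.42615421; term = 0.42615421²·(1 − 0.20317146)·12.3/3280 = 5.4266239 × 10^-4.
County 2: Wₕ = 0.18789431; term = 0.18789431²·(1 − 0.13500983)·27.8/961 = 8.8340493 × 10^-4.
County 3: Wₕ = 0.09848745; term = 0.09848745²·(1 − 0.20343072)·16.1/759 = 1.638964 × 10^-4.
Sum = 0.004893817.

0.00489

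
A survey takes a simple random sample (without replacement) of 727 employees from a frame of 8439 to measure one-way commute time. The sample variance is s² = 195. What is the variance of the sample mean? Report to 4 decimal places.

Under SRS without replacement, Var(ȳ) = (1 − f)·s²/n with f = n/N = 727/8439 = 0.08614765.
Var(ȳ) = (1 − 0.08614765)·195/727 = 0.91385235·0.26822558 = 0.24511858.

0.2451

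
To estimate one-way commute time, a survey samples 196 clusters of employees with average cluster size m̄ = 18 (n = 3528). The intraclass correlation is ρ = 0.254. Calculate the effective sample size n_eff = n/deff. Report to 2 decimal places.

663.41

deff = 1 + (18 − 1)·0.254 = 1 + 4.318 = 5.318.
n_eff = 3528 / 5.318 = 663.41.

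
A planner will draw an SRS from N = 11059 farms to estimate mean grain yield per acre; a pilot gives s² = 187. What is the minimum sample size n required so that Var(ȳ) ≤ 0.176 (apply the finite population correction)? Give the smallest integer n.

970

Without fpc, n₀ = s²/D = 187/0.176 = 1062.5000.
With fpc, (1 − n/N)·s²/n ≤ D requires n ≥ n₀/(1 + n₀/N) = 1062.5000/(1 + 1062.5000/11059) = 969.3674.
Rounding up, n = 970.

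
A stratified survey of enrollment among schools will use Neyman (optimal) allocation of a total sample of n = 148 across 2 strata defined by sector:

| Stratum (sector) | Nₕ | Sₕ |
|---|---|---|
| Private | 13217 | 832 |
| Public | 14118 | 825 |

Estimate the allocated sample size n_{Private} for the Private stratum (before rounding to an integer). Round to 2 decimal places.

71.87

Neyman allocation: nₕ = n·NₕSₕ / Σⱼ NⱼSⱼ.
Σ NⱼSⱼ = 13217·832 + 14118·825 = 2.2643894 × 10^7.
n_{Private} = 148·13217·832 / (2.2643894 × 10^7) = 71.87.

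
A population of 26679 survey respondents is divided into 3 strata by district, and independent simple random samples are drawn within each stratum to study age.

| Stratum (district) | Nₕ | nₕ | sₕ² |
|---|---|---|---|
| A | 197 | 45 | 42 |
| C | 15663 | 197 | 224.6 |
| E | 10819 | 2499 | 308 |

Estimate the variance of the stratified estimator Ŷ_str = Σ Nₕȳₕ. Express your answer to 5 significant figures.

2.8730 × 10^8

Var(Ŷ_str) = Σₕ Nₕ²(1 − fₕ)sₕ²/nₕ.
A: 197²·(1 − 45/197)·42/45 = 27947.733.
C: 15663²·(1 − 197/15663)·224.6/197 = 2.7618271 × 10^8.
E: 10819²·(1 − 2499/10819)·308/2499 = 1.1094172 × 10^7.
Sum = 2.8730483 × 10^8.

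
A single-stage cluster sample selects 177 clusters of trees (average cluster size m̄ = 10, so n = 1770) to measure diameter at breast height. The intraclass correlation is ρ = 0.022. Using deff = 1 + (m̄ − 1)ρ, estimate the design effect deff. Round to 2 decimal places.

1.20

deff = 1 + (10 − 1)·0.022 = 1 + 0.198 = 1.198.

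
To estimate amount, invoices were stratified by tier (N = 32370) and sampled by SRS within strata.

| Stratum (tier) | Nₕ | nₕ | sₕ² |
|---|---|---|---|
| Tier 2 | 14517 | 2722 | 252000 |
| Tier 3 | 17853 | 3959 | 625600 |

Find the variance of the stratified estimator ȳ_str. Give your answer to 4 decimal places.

Var(ȳ_str) = Σₕ Wₕ²(1 − fₕ)sₕ²/nₕ with Wₕ = Nₕ/N, N = 32370.
Tier 2: Wₕ = 0.44847081; term = 0.44847081²·(1 − 0.18750431)·252000/2722 = 15.128708.
Tier 3: Wₕ = 0.55152919; term = 0.55152919²·(1 − 0.22175545)·625600/3959 = 37.407987.
Sum = 52.536695.

52.5367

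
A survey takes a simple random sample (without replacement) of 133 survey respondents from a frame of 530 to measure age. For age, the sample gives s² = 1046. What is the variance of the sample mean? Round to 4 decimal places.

5.8911

Under SRS without replacement, Var(ȳ) = (1 − f)·s²/n with f = n/N = 133/530 = 0.25094340.
Var(ȳ) = (1 − 0.25094340)·1046/133 = 0.74905660·7.8646617 = 5.8910767.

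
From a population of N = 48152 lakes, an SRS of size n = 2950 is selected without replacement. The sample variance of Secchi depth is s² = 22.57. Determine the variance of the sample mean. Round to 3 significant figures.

0.00718

Under SRS without replacement, Var(ȳ) = (1 − f)·s²/n with f = n/N = 2950/48152 = 0.06126433.
Var(ȳ) = (1 − 0.06126433)·22.57/2950 = 0.93873567·0.0076508475 = 0.0071821234.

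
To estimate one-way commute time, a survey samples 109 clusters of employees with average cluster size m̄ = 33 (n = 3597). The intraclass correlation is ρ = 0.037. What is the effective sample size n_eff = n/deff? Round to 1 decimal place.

1647.0

deff = 1 + (33 − 1)·0.037 = 1 + 1.184 = 2.184.
n_eff = 3597 / 2.184 = 1647.0.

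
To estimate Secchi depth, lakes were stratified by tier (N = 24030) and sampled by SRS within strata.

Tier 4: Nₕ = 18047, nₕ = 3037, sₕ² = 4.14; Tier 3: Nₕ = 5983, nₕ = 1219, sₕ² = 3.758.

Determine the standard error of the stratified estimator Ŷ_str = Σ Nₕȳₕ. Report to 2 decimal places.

Var(Ŷ_str) = Σₕ Nₕ²(1 − fₕ)sₕ²/nₕ.
Tier 4: 18047²·(1 − 3037/18047)·4.14/3037 = 369267.65.
Tier 3: 5983²·(1 − 1219/5983)·3.758/1219 = 87870.647.
Sum = 457138.3.
SE = √(457138.3) = 676.12.

676.12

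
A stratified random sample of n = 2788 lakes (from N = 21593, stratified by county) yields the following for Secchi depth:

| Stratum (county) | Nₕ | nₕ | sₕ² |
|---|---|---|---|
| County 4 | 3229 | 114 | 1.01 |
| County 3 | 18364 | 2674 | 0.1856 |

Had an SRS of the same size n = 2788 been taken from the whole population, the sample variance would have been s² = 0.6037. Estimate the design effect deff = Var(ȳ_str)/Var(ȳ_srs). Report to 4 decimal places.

Var(ȳ_str) = Σ Wₕ²(1−fₕ)sₕ²/nₕ with Wₕ = Nₕ/21593:
  County 4: (3229/21593)²·(1−114/3229)·1.01/114 = 1.9112463 × 10^-4
  County 3: (18364/21593)²·(1−2674/18364)·0.1856/2674 = 4.2892447 × 10^-5
  → Var(ȳ_str) = 2.3401708 × 10^-4.
Var(ȳ_srs) = (1 − 2788/21593)·0.6037/2788 = 1.8857702 × 10^-4.
deff = (2.3401708 × 10^-4) / (1.8857702 × 10^-4) = 1.2410.

1.2410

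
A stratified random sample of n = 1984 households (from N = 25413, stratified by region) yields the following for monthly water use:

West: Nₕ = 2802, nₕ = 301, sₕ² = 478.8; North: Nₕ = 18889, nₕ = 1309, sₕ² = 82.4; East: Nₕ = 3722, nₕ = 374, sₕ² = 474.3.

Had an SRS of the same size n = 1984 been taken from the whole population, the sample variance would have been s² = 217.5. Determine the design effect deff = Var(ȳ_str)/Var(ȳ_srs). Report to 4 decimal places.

0.7331

Var(ȳ_str) = Σ Wₕ²(1−fₕ)sₕ²/nₕ with Wₕ = Nₕ/25413:
  West: (2802/25413)²·(1−301/2802)·478.8/301 = 0.017260668
  North: (18889/25413)²·(1−1309/18889)·82.4/1309 = 0.032367081
  East: (3722/25413)²·(1−374/3722)·474.3/374 = 0.024469859
  → Var(ȳ_str) = 0.074097608.
Var(ȳ_srs) = (1 − 1984/25413)·217.5/1984 = 0.1010684.
deff = 0.074097608 / 0.1010684 = 0.7331.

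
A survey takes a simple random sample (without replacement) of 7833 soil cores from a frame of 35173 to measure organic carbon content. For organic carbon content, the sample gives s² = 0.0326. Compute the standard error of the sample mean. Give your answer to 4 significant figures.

Under SRS without replacement, Var(ȳ) = (1 − f)·s²/n with f = n/N = 7833/35173 = 0.22269923.
Var(ȳ) = (1 − 0.22269923)·0.0326/7833 = 0.77730077·4.1618792 × 10^-6 = 3.2350319 × 10^-6.
SE(ȳ) = √(3.2350319 × 10^-6) = 0.001799.

0.001799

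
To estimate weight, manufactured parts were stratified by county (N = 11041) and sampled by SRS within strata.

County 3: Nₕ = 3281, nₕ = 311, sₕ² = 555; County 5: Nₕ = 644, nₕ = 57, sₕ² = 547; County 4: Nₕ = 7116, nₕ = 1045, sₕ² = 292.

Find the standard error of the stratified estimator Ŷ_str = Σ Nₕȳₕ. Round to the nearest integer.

5752

Var(Ŷ_str) = Σₕ Nₕ²(1 − fₕ)sₕ²/nₕ.
County 3: 3281²·(1 − 311/3281)·555/311 = 1.7389827 × 10^7.
County 5: 644²·(1 − 57/644)·547/57 = 3.6277424 × 10^6.
County 4: 7116²·(1 − 1045/7116)·292/1045 = 1.2071542 × 10^7.
Sum = 3.3089111 × 10^7.
SE = √(3.3089111 × 10^7) = 5752.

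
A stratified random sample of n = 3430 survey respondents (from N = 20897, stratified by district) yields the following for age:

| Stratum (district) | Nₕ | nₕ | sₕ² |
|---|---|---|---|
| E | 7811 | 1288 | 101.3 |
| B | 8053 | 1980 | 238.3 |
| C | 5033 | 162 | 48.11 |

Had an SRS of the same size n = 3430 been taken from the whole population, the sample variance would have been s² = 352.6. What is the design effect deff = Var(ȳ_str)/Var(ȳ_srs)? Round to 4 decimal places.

0.4577

Var(ȳ_str) = Σ Wₕ²(1−fₕ)sₕ²/nₕ with Wₕ = Nₕ/20897:
  E: (7811/20897)²·(1−1288/7811)·101.3/1288 = 0.0091765559
  B: (8053/20897)²·(1−1980/8053)·238.3/1980 = 0.013478822
  C: (5033/20897)²·(1−162/5033)·48.11/162 = 0.016672377
  → Var(ȳ_str) = 0.039327755.
Var(ȳ_srs) = (1 − 3430/20897)·352.6/3430 = 0.085925598.
deff = 0.039327755 / 0.085925598 = 0.4577.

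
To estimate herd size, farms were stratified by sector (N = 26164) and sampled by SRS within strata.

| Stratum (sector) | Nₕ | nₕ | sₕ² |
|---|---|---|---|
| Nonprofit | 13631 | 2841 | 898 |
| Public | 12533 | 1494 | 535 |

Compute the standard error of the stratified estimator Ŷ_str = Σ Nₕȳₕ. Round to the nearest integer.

9800

Var(Ŷ_str) = Σₕ Nₕ²(1 − fₕ)sₕ²/nₕ.
Nonprofit: 13631²·(1 − 2841/13631)·898/2841 = 4.6489435 × 10^7.
Public: 12533²·(1 − 1494/12533)·535/1494 = 4.9543645 × 10^7.
Sum = 9.603308 × 10^7.
SE = √(9.603308 × 10^7) = 9800.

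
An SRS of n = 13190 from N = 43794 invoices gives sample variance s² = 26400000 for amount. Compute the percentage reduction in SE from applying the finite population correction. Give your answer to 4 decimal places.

16.4047

f = n/N = 13190/43794 = 0.30118281.
SE_no-fpc = √(s²/n) = 44.738309; SE_fpc = √((1−f)s²/n) = 37.399118.
Ratio = √(1−f) = 0.83595286. Reduction = 100·(1 − 0.83595286) = 16.4047%.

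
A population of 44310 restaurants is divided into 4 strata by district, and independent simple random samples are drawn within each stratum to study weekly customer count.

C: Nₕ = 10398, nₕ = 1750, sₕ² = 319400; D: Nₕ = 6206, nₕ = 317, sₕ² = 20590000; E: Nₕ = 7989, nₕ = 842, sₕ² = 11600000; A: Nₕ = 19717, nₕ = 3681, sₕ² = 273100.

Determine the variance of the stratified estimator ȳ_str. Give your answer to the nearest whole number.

1630

Var(ȳ_str) = Σₕ Wₕ²(1 − fₕ)sₕ²/nₕ with Wₕ = Nₕ/N, N = 44310.
C: Wₕ = 0.23466486; term = 0.23466486²·(1 − 0.16830160)·319400/1750 = 8.3590872.
D: Wₕ = 0.14005868; term = 0.14005868²·(1 − 0.05107960)·20590000/317 = 1209.0574.
E: Wₕ = 0.18029790; term = 0.18029790²·(1 − 0.10539492)·11600000/842 = 400.64396.
A: Wₕ = 0.44497856; term = 0.44497856²·(1 − 0.18669169)·273100/3681 = 11.947836.
Sum = 1630.0083.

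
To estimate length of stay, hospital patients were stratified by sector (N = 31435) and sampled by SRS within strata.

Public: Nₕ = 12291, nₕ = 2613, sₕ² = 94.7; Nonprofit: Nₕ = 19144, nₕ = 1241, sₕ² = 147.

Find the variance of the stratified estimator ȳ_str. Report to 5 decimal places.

Var(ȳ_str) = Σₕ Wₕ²(1 − fₕ)sₕ²/nₕ with Wₕ = Nₕ/N, N = 31435.
Public: Wₕ = 0.39099730; term = 0.39099730²·(1 − 0.21259458)·94.7/2613 = 0.0043627113.
Nonprofit: Wₕ = 0.60900270; term = 0.60900270²·(1 − 0.06482449)·147/1241 = 0.041084416.
Sum = 0.045447127.

0.04545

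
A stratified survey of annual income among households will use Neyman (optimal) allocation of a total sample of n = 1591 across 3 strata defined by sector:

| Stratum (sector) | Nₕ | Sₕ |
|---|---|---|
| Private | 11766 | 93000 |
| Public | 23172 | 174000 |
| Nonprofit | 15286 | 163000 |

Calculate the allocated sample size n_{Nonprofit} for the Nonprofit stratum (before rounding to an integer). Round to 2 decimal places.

520.38

Neyman allocation: nₕ = n·NₕSₕ / Σⱼ NⱼSⱼ.
Σ NⱼSⱼ = 11766·93000 + 23172·174000 + 15286·163000 = 7.617784 × 10^9.
n_{Nonprofit} = 1591·15286·163000 / (7.617784 × 10^9) = 520.38.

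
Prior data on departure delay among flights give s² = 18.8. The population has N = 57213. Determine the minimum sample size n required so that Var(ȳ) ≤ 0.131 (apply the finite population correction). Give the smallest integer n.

Without fpc, n₀ = s²/D = 18.8/0.131 = 143.5115.
With fpc, (1 − n/N)·s²/n ≤ D requires n ≥ n₀/(1 + n₀/N) = 143.5115/(1 + 143.5115/57213) = 143.1524.
Rounding up, n = 144.

144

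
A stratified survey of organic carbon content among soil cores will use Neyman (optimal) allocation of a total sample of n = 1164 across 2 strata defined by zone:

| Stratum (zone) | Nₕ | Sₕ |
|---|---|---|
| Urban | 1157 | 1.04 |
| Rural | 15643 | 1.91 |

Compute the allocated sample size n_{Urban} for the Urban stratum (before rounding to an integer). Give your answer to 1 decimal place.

45.1

Neyman allocation: nₕ = n·NₕSₕ / Σⱼ NⱼSⱼ.
Σ NⱼSⱼ = 1157·1.04 + 15643·1.91 = 31081.41.
n_{Urban} = 1164·1157·1.04 / 31081.41 = 45.1.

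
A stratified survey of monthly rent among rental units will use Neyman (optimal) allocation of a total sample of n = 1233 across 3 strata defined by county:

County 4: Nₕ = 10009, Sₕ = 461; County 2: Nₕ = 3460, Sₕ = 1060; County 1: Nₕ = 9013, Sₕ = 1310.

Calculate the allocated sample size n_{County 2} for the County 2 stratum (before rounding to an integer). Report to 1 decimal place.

225.1

Neyman allocation: nₕ = n·NₕSₕ / Σⱼ NⱼSⱼ.
Σ NⱼSⱼ = 10009·461 + 3460·1060 + 9013·1310 = 2.0088779 × 10^7.
n_{County 2} = 1233·3460·1060 / (2.0088779 × 10^7) = 225.1.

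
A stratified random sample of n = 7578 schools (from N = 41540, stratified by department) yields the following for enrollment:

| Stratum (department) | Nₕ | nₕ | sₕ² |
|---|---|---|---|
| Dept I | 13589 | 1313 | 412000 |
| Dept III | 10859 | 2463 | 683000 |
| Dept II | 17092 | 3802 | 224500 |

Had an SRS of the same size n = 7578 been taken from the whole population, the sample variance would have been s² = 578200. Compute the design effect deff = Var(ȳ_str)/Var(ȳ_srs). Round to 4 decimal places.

Var(ȳ_str) = Σ Wₕ²(1−fₕ)sₕ²/nₕ with Wₕ = Nₕ/41540:
  Dept I: (13589/41540)²·(1−1313/13589)·412000/1313 = 30.334992
  Dept III: (10859/41540)²·(1−2463/10859)·683000/2463 = 14.651617
  Dept II: (17092/41540)²·(1−3802/17092)·224500/3802 = 7.773008
  → Var(ȳ_str) = 52.759617.
Var(ȳ_srs) = (1 − 7578/41540)·578200/7578 = 62.380701.
deff = 52.759617 / 62.380701 = 0.8458.

0.8458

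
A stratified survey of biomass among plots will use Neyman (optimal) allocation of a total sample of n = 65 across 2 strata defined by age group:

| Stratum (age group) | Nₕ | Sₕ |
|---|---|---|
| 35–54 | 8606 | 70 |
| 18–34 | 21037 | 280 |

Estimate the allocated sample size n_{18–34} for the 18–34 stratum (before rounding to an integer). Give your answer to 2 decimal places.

58.97

Neyman allocation: nₕ = n·NₕSₕ / Σⱼ NⱼSⱼ.
Σ NⱼSⱼ = 8606·70 + 21037·280 = 6.49278 × 10^6.
n_{18–34} = 65·21037·280 / (6.49278 × 10^6) = 58.97.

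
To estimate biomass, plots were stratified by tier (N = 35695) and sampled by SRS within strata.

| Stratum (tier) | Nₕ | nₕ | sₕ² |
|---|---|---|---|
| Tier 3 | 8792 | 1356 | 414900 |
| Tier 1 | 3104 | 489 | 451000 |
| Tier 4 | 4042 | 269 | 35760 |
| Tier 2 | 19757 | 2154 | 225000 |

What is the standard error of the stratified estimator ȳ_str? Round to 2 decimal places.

7.19

Var(ȳ_str) = Σₕ Wₕ²(1 − fₕ)sₕ²/nₕ with Wₕ = Nₕ/N, N = 35695.
Tier 3: Wₕ = 0.24630901; term = 0.24630901²·(1 − 0.15423112)·414900/1356 = 15.699869.
Tier 1: Wₕ = 0.08695896; term = 0.08695896²·(1 − 0.15753866)·451000/489 = 5.8755201.
Tier 4: Wₕ = 0.11323715; term = 0.11323715²·(1 − 0.06655121)·35760/269 = 1.591159.
Tier 2: Wₕ = 0.55349489; term = 0.55349489²·(1 − 0.10902465)·225000/2154 = 28.512135.
Sum = 51.678683.
SE = √(51.678683) = 7.19.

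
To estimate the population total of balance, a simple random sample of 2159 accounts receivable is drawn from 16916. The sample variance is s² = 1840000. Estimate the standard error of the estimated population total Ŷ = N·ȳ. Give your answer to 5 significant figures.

461240

Var(Ŷ) = N²·Var(ȳ) = N²·(1 − n/N)·s²/n.
f = 2159/16916 = 0.12763065; Var(ȳ) = 0.87236935·1840000/2159 = 743.47365.
Var(Ŷ) = 16916² · 743.47365 = 2.1274577 × 10^11.
SE(Ŷ) = √(2.1274577 × 10^11) = 461240.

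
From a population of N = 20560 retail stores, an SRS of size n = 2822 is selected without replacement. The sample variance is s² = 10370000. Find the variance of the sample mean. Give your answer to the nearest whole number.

3170

Under SRS without replacement, Var(ȳ) = (1 − f)·s²/n with f = n/N = 2822/20560 = 0.13725681.
Var(ȳ) = (1 − 0.13725681)·10370000/2822 = 0.86274319·3674.6988 = 3170.3214.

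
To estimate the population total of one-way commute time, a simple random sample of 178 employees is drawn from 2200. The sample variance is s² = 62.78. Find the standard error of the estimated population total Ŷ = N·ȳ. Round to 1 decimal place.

1252.6

Var(Ŷ) = N²·Var(ȳ) = N²·(1 − n/N)·s²/n.
f = 178/2200 = 0.08090909; Var(ȳ) = 0.91909091·62.78/178 = 0.32416027.
Var(Ŷ) = 2200² · 0.32416027 = 1.5689357 × 10^6.
SE(Ŷ) = √(1.5689357 × 10^6) = 1252.6.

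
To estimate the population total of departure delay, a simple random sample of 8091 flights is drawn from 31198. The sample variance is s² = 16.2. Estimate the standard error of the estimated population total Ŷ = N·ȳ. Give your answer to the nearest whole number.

Var(Ŷ) = N²·Var(ȳ) = N²·(1 − n/N)·s²/n.
f = 8091/31198 = 0.25934355; Var(ȳ) = 0.74065645·16.2/8091 = 0.0014829606.
Var(Ŷ) = 31198² · 0.0014829606 = 1.4433881 × 10^6.
SE(Ŷ) = √(1.4433881 × 10^6) = 1201.

1201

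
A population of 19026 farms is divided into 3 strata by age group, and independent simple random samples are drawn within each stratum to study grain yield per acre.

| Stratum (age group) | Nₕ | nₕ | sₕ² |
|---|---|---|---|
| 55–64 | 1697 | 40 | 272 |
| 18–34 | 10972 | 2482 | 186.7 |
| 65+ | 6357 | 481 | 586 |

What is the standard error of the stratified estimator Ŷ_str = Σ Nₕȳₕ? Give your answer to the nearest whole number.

Var(Ŷ_str) = Σₕ Nₕ²(1 − fₕ)sₕ²/nₕ.
55–64: 1697²·(1 − 40/1697)·272/40 = 1.9121117 × 10^7.
18–34: 10972²·(1 − 2482/10972)·186.7/2482 = 7.0070631 × 10^6.
65+: 6357²·(1 − 481/6357)·586/481 = 4.5507873 × 10^7.
Sum = 7.1636053 × 10^7.
SE = √(7.1636053 × 10^7) = 8464.

8464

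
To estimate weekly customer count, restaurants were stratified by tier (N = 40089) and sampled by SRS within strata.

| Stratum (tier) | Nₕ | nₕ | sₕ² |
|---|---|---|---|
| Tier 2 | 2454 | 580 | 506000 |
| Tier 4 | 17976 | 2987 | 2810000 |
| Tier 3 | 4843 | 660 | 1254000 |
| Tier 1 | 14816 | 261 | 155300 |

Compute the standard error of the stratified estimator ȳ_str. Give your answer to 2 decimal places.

Var(ȳ_str) = Σₕ Wₕ²(1 − fₕ)sₕ²/nₕ with Wₕ = Nₕ/N, N = 40089.
Tier 2: Wₕ = 0.06121380; term = 0.06121380²·(1 − 0.23634882)·506000/580 = 2.4964118.
Tier 4: Wₕ = 0.44840230; term = 0.44840230²·(1 − 0.16616600)·2810000/2987 = 157.71986.
Tier 3: Wₕ = 0.12080621; term = 0.12080621²·(1 − 0.13627917)·1254000/660 = 23.949998.
Tier 1: Wₕ = 0.36957769; term = 0.36957769²·(1 − 0.01761609)·155300/261 = 79.84058.
Sum = 264.00685.
SE = √(264.00685) = 16.25.

16.25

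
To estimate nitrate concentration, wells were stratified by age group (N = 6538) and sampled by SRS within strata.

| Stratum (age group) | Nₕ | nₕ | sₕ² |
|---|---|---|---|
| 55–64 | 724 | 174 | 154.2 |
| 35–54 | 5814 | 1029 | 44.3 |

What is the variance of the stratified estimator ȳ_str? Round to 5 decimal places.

Var(ȳ_str) = Σₕ Wₕ²(1 − fₕ)sₕ²/nₕ with Wₕ = Nₕ/N, N = 6538.
55–64: Wₕ = 0.11073723; term = 0.11073723²·(1 − 0.24033149)·154.2/174 = 0.0082555602.
35–54: Wₕ = 0.88926277; term = 0.88926277²·(1 − 0.17698658)·44.3/1029 = 0.028019184.
Sum = 0.036274744.

0.03627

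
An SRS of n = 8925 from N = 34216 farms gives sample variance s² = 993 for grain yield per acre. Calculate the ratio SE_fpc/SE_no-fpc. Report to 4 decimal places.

0.8597

f = n/N = 8925/34216 = 0.26084288.
SE_no-fpc = √(s²/n) = 0.33355735; SE_fpc = √((1−f)s²/n) = 0.28677342.
Ratio = √(1−f) = 0.85974247.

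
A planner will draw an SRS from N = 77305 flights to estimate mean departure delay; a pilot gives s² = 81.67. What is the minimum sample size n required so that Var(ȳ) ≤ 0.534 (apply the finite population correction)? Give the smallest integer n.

153

Without fpc, n₀ = s²/D = 81.67/0.534 = 152.9401.
With fpc, (1 − n/N)·s²/n ≤ D requires n ≥ n₀/(1 + n₀/N) = 152.9401/(1 + 152.9401/77305) = 152.6381.
Rounding up, n = 153.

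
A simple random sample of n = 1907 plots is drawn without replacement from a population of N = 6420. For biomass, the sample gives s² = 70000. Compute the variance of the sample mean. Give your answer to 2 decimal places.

Under SRS without replacement, Var(ȳ) = (1 − f)·s²/n with f = n/N = 1907/6420 = 0.29704050.
Var(ȳ) = (1 − 0.29704050)·70000/1907 = 0.70295950·36.706869 = 25.803443.

25.80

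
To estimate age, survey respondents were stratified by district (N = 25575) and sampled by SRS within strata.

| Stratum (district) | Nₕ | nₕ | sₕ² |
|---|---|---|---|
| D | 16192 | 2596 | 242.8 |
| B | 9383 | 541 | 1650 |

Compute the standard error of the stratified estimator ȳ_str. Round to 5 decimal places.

Var(ȳ_str) = Σₕ Wₕ²(1 − fₕ)sₕ²/nₕ with Wₕ = Nₕ/N, N = 25575.
D: Wₕ = 0.63311828; term = 0.63311828²·(1 − 0.16032609)·242.8/2596 = 0.031479249.
B: Wₕ = 0.36688172; term = 0.36688172²·(1 − 0.05765747)·1650/541 = 0.38685447.
Sum = 0.41833372.
SE = √(0.41833372) = 0.64679.

0.64679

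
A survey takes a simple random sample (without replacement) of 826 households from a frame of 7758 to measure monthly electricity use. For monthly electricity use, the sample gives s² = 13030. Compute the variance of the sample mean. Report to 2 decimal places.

Under SRS without replacement, Var(ȳ) = (1 − f)·s²/n with f = n/N = 826/7758 = 0.10647074.
Var(ȳ) = (1 − 0.10647074)·13030/826 = 0.89352926·15.774818 = 14.095262.

14.10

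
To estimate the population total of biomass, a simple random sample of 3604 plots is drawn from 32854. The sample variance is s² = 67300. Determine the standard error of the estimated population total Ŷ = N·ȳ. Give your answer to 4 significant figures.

Var(Ŷ) = N²·Var(ȳ) = N²·(1 − n/N)·s²/n.
f = 3604/32854 = 0.10969745; Var(ȳ) = 0.89030255·67300/3604 = 16.625239.
Var(Ŷ) = 32854² · 16.625239 = 1.7945039 × 10^10.
SE(Ŷ) = √(1.7945039 × 10^10) = 134000.

134000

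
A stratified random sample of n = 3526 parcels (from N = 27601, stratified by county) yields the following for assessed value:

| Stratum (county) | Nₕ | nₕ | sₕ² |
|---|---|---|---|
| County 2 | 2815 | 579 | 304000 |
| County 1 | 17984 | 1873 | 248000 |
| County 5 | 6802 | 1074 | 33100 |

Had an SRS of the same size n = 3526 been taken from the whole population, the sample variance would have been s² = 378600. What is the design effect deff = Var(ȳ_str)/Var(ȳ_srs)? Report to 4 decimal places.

0.6008

Var(ȳ_str) = Σ Wₕ²(1−fₕ)sₕ²/nₕ with Wₕ = Nₕ/27601:
  County 2: (2815/27601)²·(1−579/2815)·304000/579 = 4.3380603
  County 1: (17984/27601)²·(1−1873/17984)·248000/1873 = 50.358532
  County 5: (6802/27601)²·(1−1074/6802)·33100/1074 = 1.5762087
  → Var(ȳ_str) = 56.272801.
Var(ȳ_srs) = (1 − 3526/27601)·378600/3526 = 93.6569.
deff = 56.272801 / 93.6569 = 0.6008.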